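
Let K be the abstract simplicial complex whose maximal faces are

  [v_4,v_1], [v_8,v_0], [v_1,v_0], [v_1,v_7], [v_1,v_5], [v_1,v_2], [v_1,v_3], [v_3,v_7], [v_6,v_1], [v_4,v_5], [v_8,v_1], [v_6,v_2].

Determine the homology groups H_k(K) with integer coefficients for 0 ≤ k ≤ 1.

H_0 ≅ Z,  H_1 ≅ Z^4.

Order the vertices as v_0 < v_1 < v_2 < v_3 < v_4 < v_5 < v_6 < v_7 < v_8. Listing each simplex with vertices in this order, K has dimension 1 with simplices:

  0-simplices (9): [v_0], [v_1], [v_2], [v_3], [v_4], [v_5], [v_6], [v_7], [v_8]
  1-simplices (12): [v_0,v_1], [v_0,v_8], [v_1,v_2], [v_1,v_3], [v_1,v_4], [v_1,v_5], [v_1,v_6], [v_1,v_7], [v_1,v_8], [v_2,v_6], [v_3,v_7], [v_4,v_5]

Hence C_0 ≅ Z^9, C_1 ≅ Z^12.

∂_1: C_1 → C_0 maps an edge to its endpoints' difference, ∂[p,q] = q − p.
This gives a 9×12 integer matrix of rank 8; reducing to Smith normal form yields diagonal entries (1,1,1,1,1,1,1,1).

Computing H_k = (kernel of ∂_k) / (image of ∂_{k+1}):

  H_0: rank C_0 − rank ∂_1 = 9 − 8 = 1, and the invariant factors of ∂_1 are all 1, so H_0 = Z.
  H_1: rank ker ∂_1 − rank ∂_2 = (12 − 8) − 0 = 4, and there is no ∂_2, so H_1 = Z^4.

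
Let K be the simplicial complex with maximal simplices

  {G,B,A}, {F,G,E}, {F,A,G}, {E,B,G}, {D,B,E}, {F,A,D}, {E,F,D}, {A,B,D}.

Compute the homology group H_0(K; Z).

K has 6 vertices, 12 edges, 8 triangles.
rank ∂_0 = 0, rank ∂_1 = 5 ⇒ b_0 = 6 − 0 − 5 = 1; all invariant factors of ∂_1 are 1 so no torsion. So H_0 ≅ Z.

H_0 ≅ Z.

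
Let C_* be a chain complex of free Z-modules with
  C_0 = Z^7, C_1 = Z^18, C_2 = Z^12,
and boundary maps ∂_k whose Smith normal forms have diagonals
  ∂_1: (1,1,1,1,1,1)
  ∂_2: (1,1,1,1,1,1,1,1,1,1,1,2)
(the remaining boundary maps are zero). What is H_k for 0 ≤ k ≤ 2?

H_0: b_0 = 7 − 0 − 6 = 1; torsion from ∂_1 factors > 1: none. So H_0 = Z.
H_1: b_1 = 18 − 6 − 12 = 0; torsion from ∂_2 factors > 1: [2]. So H_1 = Z/2.
H_2: b_2 = 12 − 12 − 0 = 0; torsion from ∂_3 factors > 1: none. So H_2 = 0.

H_0 = Z,  H_1 = Z/2,  H_2 = 0.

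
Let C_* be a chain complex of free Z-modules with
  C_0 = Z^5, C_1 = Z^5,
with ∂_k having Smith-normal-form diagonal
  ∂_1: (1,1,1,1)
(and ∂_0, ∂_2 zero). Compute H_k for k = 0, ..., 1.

H_0: b_0 = 5 − 0 − 4 = 1; torsion from ∂_1 factors > 1: none. So H_0 = Z.
H_1: b_1 = 5 − 4 − 0 = 1; torsion from ∂_2 factors > 1: none. So H_1 = Z.

H_0 = Z,  H_1 = Z.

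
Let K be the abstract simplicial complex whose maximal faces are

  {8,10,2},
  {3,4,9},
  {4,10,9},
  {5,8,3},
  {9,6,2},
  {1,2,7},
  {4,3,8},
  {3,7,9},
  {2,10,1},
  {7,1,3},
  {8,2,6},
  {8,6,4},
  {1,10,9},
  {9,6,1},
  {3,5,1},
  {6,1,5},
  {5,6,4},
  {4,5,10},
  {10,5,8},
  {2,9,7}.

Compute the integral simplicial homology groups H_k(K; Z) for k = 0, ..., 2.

Fix the vertex order 1 < 2 < 3 < 4 < 5 < 6 < 7 < 8 < 9 < 10 and write every simplex with vertices in increasing order. Then dim K = 2 and the simplices of K are:

  0-simplices (10): [1], [2], [3], [4], [5], [6], [7], [8], [9], [10]
  1-simplices (30): (30 of them)
  2-simplices (20): (20 of them)

so the chain groups are C_0 ≅ Z^10, C_1 ≅ Z^30, C_2 ≅ Z^20.

∂_1: C_1 → C_0 is given by ∂[p,q] = [q] − [p].
The 10×30 boundary matrix has rank 9 and Smith normal form diag(1,1,1,1,1,1,1,1,1).

Boundary ∂_2: C_2 → C_1 maps a triangle to the signed sum of its edges. For instance
  ∂[3,7,9] = [7,9] − [3,9] + [3,7],
  ∂[2,7,9] = [7,9] − [2,9] + [2,7].
The resulting 30×20 matrix has rank 20, and its Smith normal form has invariant factors (1,1,1,1,1,1,1,1,1,1,1,1,1,1,1,1,1,1,1,2).

From H_k ≅ ker(∂_k) / im(∂_{k+1}) we obtain:

  H_0: rank C_0 − rank ∂_1 = 10 − 9 = 1, and the invariant factors of ∂_1 are all 1, so H_0 = Z.
  H_1: rank ker ∂_1 − rank ∂_2 = (30 − 9) − 20 = 1, and ∂_2 has invariant factor 2 > 1, so H_1 = Z ⊕ Z_2.
  H_2: rank ker ∂_2 − rank ∂_3 = (20 − 20) − 0 = 0, and there is no ∂_3, so H_2 = 0.

As a check, the Euler characteristic is 10 − 30 + 20 = 0, which agrees with 1 − 1 + 0 = 0.

H_0 = Z,  H_1 = Z ⊕ Z_2,  H_2 = 0.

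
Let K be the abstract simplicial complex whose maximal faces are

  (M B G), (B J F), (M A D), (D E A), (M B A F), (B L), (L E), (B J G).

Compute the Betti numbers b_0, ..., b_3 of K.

b_0 = 1, b_1 = 1, b_2 = 0, b_3 = 0.

K has 9 vertices, 17 edges, 9 triangles, 1 3-simplex.
rank ∂_0 = 0, rank ∂_1 = 8 ⇒ b_0 = 9 − 0 − 8 = 1; all invariant factors of ∂_1 are 1 so no torsion. So H_0 ≅ Z.
rank ∂_1 = 8, rank ∂_2 = 8 ⇒ b_1 = 17 − 8 − 8 = 1; all invariant factors of ∂_2 are 1 so no torsion. So H_1 ≅ Z.
rank ∂_2 = 8, rank ∂_3 = 1 ⇒ b_2 = 9 − 8 − 1 = 0; all invariant factors of ∂_3 are 1 so no torsion. So H_2 ≅ 0.
rank ∂_3 = 1, rank ∂_4 = 0 ⇒ b_3 = 1 − 1 − 0 = 0. So H_3 ≅ 0.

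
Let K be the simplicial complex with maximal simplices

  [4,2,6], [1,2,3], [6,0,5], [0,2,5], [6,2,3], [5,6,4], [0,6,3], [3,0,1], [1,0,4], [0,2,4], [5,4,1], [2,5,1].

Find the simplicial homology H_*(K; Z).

Order the vertices as 0 < 1 < 2 < 3 < 4 < 5 < 6. Listing each simplex with vertices in this order, K has dimension 2 with simplices:

  0-simplices (7): [0], [1], [2], [3], [4], [5], [6]
  1-simplices (18): [0,1], [0,2], [0,3], [0,4], [0,5], [0,6], [1,2], [1,3], [1,4], [1,5], [2,3], [2,4], [2,5], [2,6], [3,6], [4,5], [4,6], [5,6]
  2-simplices (12): [0,1,3], [0,1,4], [0,2,4], [0,2,5], [0,3,6], [0,5,6], [1,2,3], [1,2,5], [1,4,5], [2,3,6], [2,4,6], [4,5,6]

so the chain groups are C_0 ≅ Z^7, C_1 ≅ Z^18, C_2 ≅ Z^12.

Boundary ∂_1: C_1 → C_0 is given by ∂[p,q] = [q] − [p]. For instance
  ∂[1,2] = [2] − [1].
This gives a 7×18 integer matrix of rank 6; reducing to Smith normal form yields diagonal entries (1,1,1,1,1,1).

Boundary ∂_2: C_2 → C_1 acts by ∂[p,q,r] = [q,r] − [p,r] + [p,q]. For instance
  ∂[1,2,3] = [2,3] − [1,3] + [1,2],
  ∂[0,2,5] = [2,5] − [0,5] + [0,2].
As a 18×12 matrix over Z this has rank 12, with invariant factors (1,1,1,1,1,1,1,1,1,1,1,2).

Computing H_k = (kernel of ∂_k) / (image of ∂_{k+1}):

  H_0: rank C_0 − rank ∂_1 = 7 − 6 = 1, and the invariant factors of ∂_1 are all 1, so H_0 = Z.
  H_1: rank ker ∂_1 − rank ∂_2 = (18 − 6) − 12 = 0, and ∂_2 has invariant factor 2 > 1, so H_1 = Z_2.
  H_2: rank ker ∂_2 − rank ∂_3 = (12 − 12) − 0 = 0, and there is no ∂_3, so H_2 = 0.

H_0 = Z,  H_1 = Z_2,  H_2 = 0.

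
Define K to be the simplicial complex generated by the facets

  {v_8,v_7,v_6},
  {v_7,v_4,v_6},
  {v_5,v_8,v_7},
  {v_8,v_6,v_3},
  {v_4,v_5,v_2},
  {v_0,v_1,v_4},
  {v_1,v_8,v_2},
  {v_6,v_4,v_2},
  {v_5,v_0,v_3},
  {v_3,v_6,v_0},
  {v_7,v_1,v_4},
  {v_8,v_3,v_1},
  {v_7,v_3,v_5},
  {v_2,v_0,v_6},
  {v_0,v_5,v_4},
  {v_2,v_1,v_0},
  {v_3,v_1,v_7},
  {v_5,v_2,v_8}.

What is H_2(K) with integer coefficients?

Take the total order v_0 < v_1 < v_2 < v_3 < v_4 < v_5 < v_6 < v_7 < v_8 on the vertex set. Then K (dimension 2) consists of the simplices:

  0-simplices (9): [v_0], [v_1], [v_2], [v_3], [v_4], [v_5], [v_6], [v_7], [v_8]
  1-simplices (27): (27 of them)
  2-simplices (18): (18 of them)

giving chain groups C_0 ≅ Z^9, C_1 ≅ Z^27, C_2 ≅ Z^18.

∂_1: C_1 → C_0 sends each edge [p,q] (with p < q) to q − p. For instance
  ∂[v_1,v_3] = [v_3] − [v_1].
This gives a 9×27 integer matrix of rank 8; reducing to Smith normal form yields diagonal entries (1,1,1,1,1,1,1,1).

The boundary map ∂_2: C_2 → C_1 sends each 2-simplex [p,q,r] to [q,r] − [p,r] + [p,q]. For instance
  ∂[v_0,v_3,v_6] = [v_3,v_6] − [v_0,v_6] + [v_0,v_3],
  ∂[v_0,v_1,v_4] = [v_1,v_4] − [v_0,v_4] + [v_0,v_1].
As a 27×18 matrix over Z this has rank 18, with invariant factors (1,1,1,1,1,1,1,1,1,1,1,1,1,1,1,1,1,2).

Now H_k = ker ∂_k / im ∂_{k+1}, so:

  H_2: rank ker ∂_2 − rank ∂_3 = (18 − 18) − 0 = 0, and there is no ∂_3, so H_2 ≅ 0.

H_2 ≅ 0.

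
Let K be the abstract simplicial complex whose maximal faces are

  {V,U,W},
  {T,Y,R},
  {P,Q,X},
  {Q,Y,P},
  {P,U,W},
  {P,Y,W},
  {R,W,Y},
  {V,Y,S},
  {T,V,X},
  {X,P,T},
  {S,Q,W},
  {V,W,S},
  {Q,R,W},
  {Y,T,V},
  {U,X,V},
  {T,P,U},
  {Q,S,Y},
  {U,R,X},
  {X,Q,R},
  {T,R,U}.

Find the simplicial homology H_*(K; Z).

We work with the vertex ordering P < Q < R < S < T < U < V < W < X < Y. The simplices of K, each written with vertices in increasing order, are:

  0-simplices (10): P, Q, R, S, T, U, V, W, X, Y
  1-simplices (30): PQ, PT, PU, PW, PX, PY, QR, QS, QW, QX, QY, RT, RU, RW, RX, RY, SV, SW, SY, TU, TV, TX, TY, UV, UW, UX, VW, VX, VY, WY
  2-simplices (20): PQX, PQY, PTU, PTX, PUW, PWY, QRW, QRX, QSW, QSY, RTU, RTY, RUX, RWY, SVW, SVY, TVX, TVY, UVW, UVX

so the chain groups are C_0 ≅ Z^10, C_1 ≅ Z^30, C_2 ≅ Z^20.

The boundary map ∂_1: C_1 → C_0 sends each edge [p,q] (with p < q) to q − p.
This gives a 10×30 integer matrix of rank 9; reducing to Smith normal form yields diagonal entries (1,1,1,1,1,1,1,1,1).

The boundary map ∂_2: C_2 → C_1 maps a triangle to the signed sum of its edges. For instance
  ∂QSW = SW − QW + QS,
  ∂PWY = WY − PY + PW.
This gives a 30×20 integer matrix of rank 20; reducing to Smith normal form yields diagonal entries (1,1,1,1,1,1,1,1,1,1,1,1,1,1,1,1,1,1,1,2).

Reading off H_k = ker ∂_k / im ∂_{k+1}:

  H_0: rank C_0 − rank ∂_1 = 10 − 9 = 1, and the invariant factors of ∂_1 are all 1, so H_0 = Z.
  H_1: rank ker ∂_1 − rank ∂_2 = (30 − 9) − 20 = 1, and ∂_2 has invariant factor 2 > 1, so H_1 = Z × Z/2.
  H_2: rank ker ∂_2 − rank ∂_3 = (20 − 20) − 0 = 0, and there is no ∂_3, so H_2 = 0.

H_0 = Z,  H_1 = Z × Z/2,  H_2 = 0.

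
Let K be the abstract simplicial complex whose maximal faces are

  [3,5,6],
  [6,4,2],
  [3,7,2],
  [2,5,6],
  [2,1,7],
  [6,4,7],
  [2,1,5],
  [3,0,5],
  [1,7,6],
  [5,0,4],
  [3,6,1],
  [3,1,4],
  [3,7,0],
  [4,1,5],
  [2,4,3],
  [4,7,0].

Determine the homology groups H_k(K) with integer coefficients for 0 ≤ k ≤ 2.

Order the vertices as 0 < 1 < 2 < 3 < 4 < 5 < 6 < 7. Listing each simplex with vertices in this order, K has dimension 2 with simplices:

  0-simplices (8): [0], [1], [2], [3], [4], [5], [6], [7]
  1-simplices (24): (24 of them)
  2-simplices (16): [0,3,5], [0,3,7], [0,4,5], [0,4,7], [1,2,5], [1,2,7], [1,3,4], [1,3,6], [1,4,5], [1,6,7], [2,3,4], [2,3,7], [2,4,6], [2,5,6], [3,5,6], [4,6,7]

giving chain groups C_0 ≅ Z^8, C_1 ≅ Z^24, C_2 ≅ Z^16.

Boundary ∂_1: C_1 → C_0 is given by ∂[p,q] = [q] − [p].
The resulting 8×24 matrix has rank 7, and its Smith normal form has invariant factors (1,1,1,1,1,1,1).

∂_2: C_2 → C_1 sends each 2-simplex [p,q,r] to [q,r] − [p,r] + [p,q]. For instance
  ∂[0,4,5] = [4,5] − [0,5] + [0,4],
  ∂[2,5,6] = [5,6] − [2,6] + [2,5].
The 24×16 boundary matrix has rank 15 and Smith normal form diag(1,1,1,1,1,1,1,1,1,1,1,1,1,1,1).

Reading off H_k = ker ∂_k / im ∂_{k+1}:

  H_0: rank C_0 − rank ∂_1 = 8 − 7 = 1, and the invariant factors of ∂_1 are all 1, so H_0 ≅ Z.
  H_1: rank ker ∂_1 − rank ∂_2 = (24 − 7) − 15 = 2, and the invariant factors of ∂_2 are all 1, so H_1 ≅ Z^2.
  H_2: rank ker ∂_2 − rank ∂_3 = (16 − 15) − 0 = 1, and there is no ∂_3, so H_2 ≅ Z.

H_0 = Z,  H_1 = Z^2,  H_2 = Z.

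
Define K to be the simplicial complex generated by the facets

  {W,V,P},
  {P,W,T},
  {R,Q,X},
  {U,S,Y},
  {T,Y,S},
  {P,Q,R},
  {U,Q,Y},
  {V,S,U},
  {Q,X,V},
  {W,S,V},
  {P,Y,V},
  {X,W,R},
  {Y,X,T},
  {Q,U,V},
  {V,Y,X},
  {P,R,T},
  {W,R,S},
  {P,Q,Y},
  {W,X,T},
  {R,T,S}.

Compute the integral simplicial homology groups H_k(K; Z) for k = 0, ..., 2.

Fix the vertex order P < Q < R < S < T < U < V < W < X < Y and write every simplex with vertices in increasing order. Then dim K = 2 and the simplices of K are:

  0-simplices (10): P, Q, R, S, T, U, V, W, X, Y
  1-simplices (30): PQ, PR, PT, PV, PW, PY, QR, QU, QV, QX, QY, RS, RT, RW, RX, ST, SU, SV, SW, SY, TW, TX, TY, UV, UY, VW, VX, VY, WX, XY
  2-simplices (20): PQR, PQY, PRT, PTW, PVW, PVY, QRX, QUV, QUY, QVX, RST, RSW, RWX, STY, SUV, SUY, SVW, TWX, TXY, VXY

so the chain groups are C_0 ≅ Z^10, C_1 ≅ Z^30, C_2 ≅ Z^20.

Boundary ∂_1: C_1 → C_0 maps an edge to its endpoints' difference, ∂[p,q] = q − p.
The 10×30 boundary matrix has rank 9 and Smith normal form diag(1,1,1,1,1,1,1,1,1).

∂_2: C_2 → C_1 acts by ∂[p,q,r] = [q,r] − [p,r] + [p,q]. For instance
  ∂TWX = WX − TX + TW,
  ∂SVW = VW − SW + SV.
The 30×20 boundary matrix has rank 20 and Smith normal form diag(1,1,1,1,1,1,1,1,1,1,1,1,1,1,1,1,1,1,1,2).

Reading off H_k = ker ∂_k / im ∂_{k+1}:

  H_0: rank C_0 − rank ∂_1 = 10 − 9 = 1, and the invariant factors of ∂_1 are all 1, so H_0 ≅ Z.
  H_1: rank ker ∂_1 − rank ∂_2 = (30 − 9) − 20 = 1, and ∂_2 has invariant factor 2 > 1, so H_1 ≅ Z × Z/2.
  H_2: rank ker ∂_2 − rank ∂_3 = (20 − 20) − 0 = 0, and there is no ∂_3, so H_2 ≅ 0.

As a check, the Euler characteristic is 10 − 30 + 20 = 0, which agrees with 1 − 1 + 0 = 0.

H_0 ≅ Z,  H_1 ≅ Z × Z/2,  H_2 = 0.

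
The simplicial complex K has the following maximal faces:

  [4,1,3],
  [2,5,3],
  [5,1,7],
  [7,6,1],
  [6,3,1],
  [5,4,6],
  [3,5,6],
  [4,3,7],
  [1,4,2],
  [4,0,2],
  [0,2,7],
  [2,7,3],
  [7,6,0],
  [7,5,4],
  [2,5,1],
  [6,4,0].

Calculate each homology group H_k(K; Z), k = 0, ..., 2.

H_0 ≅ Z,  H_1 ≅ Z^2,  H_2 ≅ Z.

Take the total order 0 < 1 < 2 < 3 < 4 < 5 < 6 < 7 on the vertex set. Then K (dimension 2) consists of the simplices:

  0-simplices (8): [0], [1], [2], [3], [4], [5], [6], [7]
  1-simplices (24): (24 of them)
  2-simplices (16): [0,2,4], [0,2,7], [0,4,6], [0,6,7], [1,2,4], [1,2,5], [1,3,4], [1,3,6], [1,5,7], [1,6,7], [2,3,5], [2,3,7], [3,4,7], [3,5,6], [4,5,6], [4,5,7]

Hence C_0 ≅ Z^8, C_1 ≅ Z^24, C_2 ≅ Z^16.

The boundary map ∂_1: C_1 → C_0 maps an edge to its endpoints' difference, ∂[p,q] = q − p.
The 8×24 boundary matrix has rank 7 and Smith normal form diag(1,1,1,1,1,1,1).

Boundary ∂_2: C_2 → C_1 sends each 2-simplex [p,q,r] to [q,r] − [p,r] + [p,q]. For instance
  ∂[1,3,6] = [3,6] − [1,6] + [1,3],
  ∂[1,3,4] = [3,4] − [1,4] + [1,3].
As a 24×16 matrix over Z this has rank 15, with invariant factors (1,1,1,1,1,1,1,1,1,1,1,1,1,1,1).

Now H_k = ker ∂_k / im ∂_{k+1}, so:

  H_0: rank C_0 − rank ∂_1 = 8 − 7 = 1, and the invariant factors of ∂_1 are all 1, so H_0 = Z.
  H_1: rank ker ∂_1 − rank ∂_2 = (24 − 7) − 15 = 2, and the invariant factors of ∂_2 are all 1, so H_1 = Z^2.
  H_2: rank ker ∂_2 − rank ∂_3 = (16 − 15) − 0 = 1, and there is no ∂_3, so H_2 = Z.

As a check, the Euler characteristic is 8 − 24 + 16 = 0, which agrees with 1 − 2 + 1 = 0.
(K is a triangulation of the torus T^2.)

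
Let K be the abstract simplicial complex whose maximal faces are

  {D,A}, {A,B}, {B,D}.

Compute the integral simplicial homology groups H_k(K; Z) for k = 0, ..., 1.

K has 3 vertices, 3 edges.
rank ∂_0 = 0, rank ∂_1 = 2 ⇒ b_0 = 3 − 0 − 2 = 1; all invariant factors of ∂_1 are 1 so no torsion. So H_0 ≅ Z.
rank ∂_1 = 2, rank ∂_2 = 0 ⇒ b_1 = 3 − 2 − 0 = 1. So H_1 ≅ Z.

H_0 ≅ Z,  H_1 ≅ Z.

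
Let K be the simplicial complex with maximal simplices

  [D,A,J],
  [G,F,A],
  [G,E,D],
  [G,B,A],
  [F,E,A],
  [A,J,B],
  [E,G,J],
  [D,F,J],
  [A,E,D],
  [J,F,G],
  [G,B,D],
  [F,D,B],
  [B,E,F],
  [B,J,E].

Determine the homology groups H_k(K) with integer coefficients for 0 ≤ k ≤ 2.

H_0 ≅ Z,  H_1 ≅ Z^2,  H_2 ≅ Z.

Order the vertices as A < B < D < E < F < G < J. Listing each simplex with vertices in this order, K has dimension 2 with simplices:

  0-simplices (7): A, B, D, E, F, G, J
  1-simplices (21): AB, AD, AE, AF, AG, AJ, BD, BE, BF, BG, BJ, DE, DF, DG, DJ, EF, EG, EJ, FG, FJ, GJ
  2-simplices (14): ABG, ABJ, ADE, ADJ, AEF, AFG, BDF, BDG, BEF, BEJ, DEG, DFJ, EGJ, FGJ

Hence C_0 ≅ Z^7, C_1 ≅ Z^21, C_2 ≅ Z^14.

The boundary map ∂_1: C_1 → C_0 is given by ∂[p,q] = [q] − [p].
This gives a 7×21 integer matrix of rank 6; reducing to Smith normal form yields diagonal entries (1,1,1,1,1,1).

Boundary ∂_2: C_2 → C_1 acts by ∂[p,q,r] = [q,r] − [p,r] + [p,q]. For instance
  ∂EGJ = GJ − EJ + EG,
  ∂BEJ = EJ − BJ + BE.
As a 21×14 matrix over Z this has rank 13, with invariant factors (1,1,1,1,1,1,1,1,1,1,1,1,1).

From H_k ≅ ker(∂_k) / im(∂_{k+1}) we obtain:

  H_0: rank C_0 − rank ∂_1 = 7 − 6 = 1, and the invariant factors of ∂_1 are all 1, so H_0 = Z.
  H_1: rank ker ∂_1 − rank ∂_2 = (21 − 6) − 13 = 2, and the invariant factors of ∂_2 are all 1, so H_1 = Z^2.
  H_2: rank ker ∂_2 − rank ∂_3 = (14 − 13) − 0 = 1, and there is no ∂_3, so H_2 = Z.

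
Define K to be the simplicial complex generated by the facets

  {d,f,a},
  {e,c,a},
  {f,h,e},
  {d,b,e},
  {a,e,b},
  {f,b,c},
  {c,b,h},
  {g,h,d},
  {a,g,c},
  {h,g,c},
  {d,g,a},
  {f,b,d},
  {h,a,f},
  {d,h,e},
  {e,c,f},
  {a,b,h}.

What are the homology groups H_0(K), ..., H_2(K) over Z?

H_0 ≅ Z,  H_1 ≅ Z^2,  H_2 ≅ Z.

K has 8 vertices, 24 edges, 16 triangles.
rank ∂_0 = 0, rank ∂_1 = 7 ⇒ b_0 = 8 − 0 − 7 = 1; all invariant factors of ∂_1 are 1 so no torsion. So H_0 ≅ Z.
rank ∂_1 = 7, rank ∂_2 = 15 ⇒ b_1 = 24 − 7 − 15 = 2; all invariant factors of ∂_2 are 1 so no torsion. So H_1 ≅ Z^2.
rank ∂_2 = 15, rank ∂_3 = 0 ⇒ b_2 = 16 − 15 − 0 = 1. So H_2 ≅ Z.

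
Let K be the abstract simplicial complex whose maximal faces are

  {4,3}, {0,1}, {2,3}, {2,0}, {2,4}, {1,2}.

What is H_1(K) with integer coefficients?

H_1 ≅ Z^2.

K has 5 vertices, 6 edges.
rank ∂_1 = 4, rank ∂_2 = 0 ⇒ b_1 = 6 − 4 − 0 = 2. So H_1 ≅ Z^2.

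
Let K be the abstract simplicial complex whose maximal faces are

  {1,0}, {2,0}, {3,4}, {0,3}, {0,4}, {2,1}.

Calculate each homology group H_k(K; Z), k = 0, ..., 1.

H_0 ≅ Z,  H_1 ≅ Z^2.

Fix the vertex order 0 < 1 < 2 < 3 < 4 and write every simplex with vertices in increasing order. Then dim K = 1 and the simplices of K are:

  0-simplices (5): [0], [1], [2], [3], [4]
  1-simplices (6): [0,1], [0,2], [0,3], [0,4], [1,2], [3,4]

Hence C_0 ≅ Z^5, C_1 ≅ Z^6.

∂_1: C_1 → C_0 sends each edge [p,q] (with p < q) to q − p. For instance
  ∂[0,3] = [3] − [0].
As a 5×6 matrix over Z this has rank 4, with invariant factors (1,1,1,1).

From H_k ≅ ker(∂_k) / im(∂_{k+1}) we obtain:

  H_0: rank C_0 − rank ∂_1 = 5 − 4 = 1, and the invariant factors of ∂_1 are all 1, so H_0 = Z.
  H_1: rank ker ∂_1 − rank ∂_2 = (6 − 4) − 0 = 2, and there is no ∂_2, so H_1 = Z^2.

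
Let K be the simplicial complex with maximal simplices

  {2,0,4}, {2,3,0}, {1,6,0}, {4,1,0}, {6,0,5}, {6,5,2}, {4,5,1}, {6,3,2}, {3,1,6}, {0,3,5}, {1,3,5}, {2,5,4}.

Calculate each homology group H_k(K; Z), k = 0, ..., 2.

H_0 ≅ Z,  H_1 ≅ Z/2Z,  H_2 = 0.

K has 7 vertices, 18 edges, 12 triangles.
rank ∂_0 = 0, rank ∂_1 = 6 ⇒ b_0 = 7 − 0 − 6 = 1; all invariant factors of ∂_1 are 1 so no torsion. So H_0 ≅ Z.
rank ∂_1 = 6, rank ∂_2 = 12 ⇒ b_1 = 18 − 6 − 12 = 0; ∂_2 has invariant factor(s) [2] giving torsion. So H_1 ≅ Z/2Z.
rank ∂_2 = 12, rank ∂_3 = 0 ⇒ b_2 = 12 − 12 − 0 = 0. So H_2 ≅ 0.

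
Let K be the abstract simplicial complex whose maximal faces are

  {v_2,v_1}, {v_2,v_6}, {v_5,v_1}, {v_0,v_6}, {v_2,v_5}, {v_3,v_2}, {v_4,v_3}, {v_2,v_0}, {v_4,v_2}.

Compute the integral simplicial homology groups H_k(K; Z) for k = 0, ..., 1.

Order the vertices as v_0 < v_1 < v_2 < v_3 < v_4 < v_5 < v_6. Listing each simplex with vertices in this order, K has dimension 1 with simplices:

  0-simplices (7): [v_0], [v_1], [v_2], [v_3], [v_4], [v_5], [v_6]
  1-simplices (9): [v_0,v_2], [v_0,v_6], [v_1,v_2], [v_1,v_5], [v_2,v_3], [v_2,v_4], [v_2,v_5], [v_2,v_6], [v_3,v_4]

Hence C_0 ≅ Z^7, C_1 ≅ Z^9.

∂_1: C_1 → C_0 sends each edge [p,q] (with p < q) to q − p. For instance
  ∂[v_2,v_4] = [v_4] − [v_2].
As a 7×9 matrix over Z this has rank 6, with invariant factors (1,1,1,1,1,1).

Reading off H_k = ker ∂_k / im ∂_{k+1}:

  H_0: rank C_0 − rank ∂_1 = 7 − 6 = 1, and the invariant factors of ∂_1 are all 1, so H_0 ≅ Z.
  H_1: rank ker ∂_1 − rank ∂_2 = (9 − 6) − 0 = 3, and there is no ∂_2, so H_1 ≅ Z^3.

As a check, the Euler characteristic is 7 − 9 = -2, which agrees with 1 − 3 = -2.
(K is a triangulation of a wedge of 3 circles.)

H_0 ≅ Z,  H_1 ≅ Z^3.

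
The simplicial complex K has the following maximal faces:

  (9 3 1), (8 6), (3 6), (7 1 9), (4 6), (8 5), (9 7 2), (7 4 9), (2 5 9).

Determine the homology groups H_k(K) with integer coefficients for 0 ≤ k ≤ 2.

H_0 = Z,  H_1 = Z^2,  H_2 = 0.

Fix the vertex order 1 < 2 < 3 < 4 < 5 < 6 < 7 < 8 < 9 and write every simplex with vertices in increasing order. Then dim K = 2 and the simplices of K are:

  0-simplices (9): [1], [2], [3], [4], [5], [6], [7], [8], [9]
  1-simplices (15): [1,3], [1,7], [1,9], [2,5], [2,7], [2,9], [3,6], [3,9], [4,6], [4,7], [4,9], [5,8], [5,9], [6,8], [7,9]
  2-simplices (5): [1,3,9], [1,7,9], [2,5,9], [2,7,9], [4,7,9]

Hence C_0 ≅ Z^9, C_1 ≅ Z^15, C_2 ≅ Z^5.

Boundary ∂_1: C_1 → C_0 is given by ∂[p,q] = [q] − [p].
The 9×15 boundary matrix has rank 8 and Smith normal form diag(1,1,1,1,1,1,1,1).

∂_2: C_2 → C_1 acts by ∂[p,q,r] = [q,r] − [p,r] + [p,q]. For instance
  ∂[2,5,9] = [5,9] − [2,9] + [2,5],
  ∂[1,3,9] = [3,9] − [1,9] + [1,3].
The resulting 15×5 matrix has rank 5, and its Smith normal form has invariant factors (1,1,1,1,1).

Now H_k = ker ∂_k / im ∂_{k+1}, so:

  H_0: rank C_0 − rank ∂_1 = 9 − 8 = 1, and the invariant factors of ∂_1 are all 1, so H_0 ≅ Z.
  H_1: rank ker ∂_1 − rank ∂_2 = (15 − 8) − 5 = 2, and the invariant factors of ∂_2 are all 1, so H_1 ≅ Z^2.
  H_2: rank ker ∂_2 − rank ∂_3 = (5 − 5) − 0 = 0, and there is no ∂_3, so H_2 ≅ 0.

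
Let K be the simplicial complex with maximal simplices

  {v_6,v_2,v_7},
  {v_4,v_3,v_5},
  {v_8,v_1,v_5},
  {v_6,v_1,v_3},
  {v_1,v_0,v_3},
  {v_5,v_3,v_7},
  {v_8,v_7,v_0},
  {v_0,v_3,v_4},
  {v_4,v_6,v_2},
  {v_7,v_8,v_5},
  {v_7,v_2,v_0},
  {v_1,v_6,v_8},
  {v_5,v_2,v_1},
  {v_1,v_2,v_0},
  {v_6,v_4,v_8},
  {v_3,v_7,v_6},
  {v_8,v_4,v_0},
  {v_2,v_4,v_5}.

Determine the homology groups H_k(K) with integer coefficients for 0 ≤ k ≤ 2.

Take the total order v_0 < v_1 < v_2 < v_3 < v_4 < v_5 < v_6 < v_7 < v_8 on the vertex set. Then K (dimension 2) consists of the simplices:

  0-simplices (9): [v_0], [v_1], [v_2], [v_3], [v_4], [v_5], [v_6], [v_7], [v_8]
  1-simplices (27): (27 of them)
  2-simplices (18): (18 of them)

so the chain groups are C_0 ≅ Z^9, C_1 ≅ Z^27, C_2 ≅ Z^18.

∂_1: C_1 → C_0 sends each edge [p,q] (with p < q) to q − p. For instance
  ∂[v_2,v_6] = [v_6] − [v_2].
The resulting 9×27 matrix has rank 8, and its Smith normal form has invariant factors (1,1,1,1,1,1,1,1).

∂_2: C_2 → C_1 maps a triangle to the signed sum of its edges. For instance
  ∂[v_1,v_3,v_6] = [v_3,v_6] − [v_1,v_6] + [v_1,v_3],
  ∂[v_0,v_2,v_7] = [v_2,v_7] − [v_0,v_7] + [v_0,v_2].
The resulting 27×18 matrix has rank 17, and its Smith normal form has invariant factors (1,1,1,1,1,1,1,1,1,1,1,1,1,1,1,1,1).

Computing H_k = (kernel of ∂_k) / (image of ∂_{k+1}):

  H_0: rank C_0 − rank ∂_1 = 9 − 8 = 1, and the invariant factors of ∂_1 are all 1, so H_0 ≅ Z.
  H_1: rank ker ∂_1 − rank ∂_2 = (27 − 8) − 17 = 2, and the invariant factors of ∂_2 are all 1, so H_1 ≅ Z^2.
  H_2: rank ker ∂_2 − rank ∂_3 = (18 − 17) − 0 = 1, and there is no ∂_3, so H_2 ≅ Z.

H_0 = Z,  H_1 = Z^2,  H_2 = Z.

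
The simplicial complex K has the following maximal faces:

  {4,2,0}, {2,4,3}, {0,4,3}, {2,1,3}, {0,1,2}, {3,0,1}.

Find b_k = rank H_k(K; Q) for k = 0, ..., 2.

We work with the vertex ordering 0 < 1 < 2 < 3 < 4. The simplices of K, each written with vertices in increasing order, are:

  0-simplices (5): [0], [1], [2], [3], [4]
  1-simplices (9): [0,1], [0,2], [0,3], [0,4], [1,2], [1,3], [2,3], [2,4], [3,4]
  2-simplices (6): [0,1,2], [0,1,3], [0,2,4], [0,3,4], [1,2,3], [2,3,4]

Hence C_0 ≅ Z^5, C_1 ≅ Z^9, C_2 ≅ Z^6.

The boundary map ∂_1: C_1 → C_0 maps an edge to its endpoints' difference, ∂[p,q] = q − p.
As a 5×9 matrix over Z this has rank 4, with invariant factors (1,1,1,1).

∂_2: C_2 → C_1 sends each 2-simplex [p,q,r] to [q,r] − [p,r] + [p,q]. For instance
  ∂[0,1,2] = [1,2] − [0,2] + [0,1],
  ∂[0,2,4] = [2,4] − [0,4] + [0,2].
This gives a 9×6 integer matrix of rank 5; reducing to Smith normal form yields diagonal entries (1,1,1,1,1).

Reading off H_k = ker ∂_k / im ∂_{k+1}:

  H_0: rank C_0 − rank ∂_1 = 5 − 4 = 1, and the invariant factors of ∂_1 are all 1, so H_0 ≅ Z.
  H_1: rank ker ∂_1 − rank ∂_2 = (9 − 4) − 5 = 0, and the invariant factors of ∂_2 are all 1, so H_1 ≅ 0.
  H_2: rank ker ∂_2 − rank ∂_3 = (6 − 5) − 0 = 1, and there is no ∂_3, so H_2 ≅ Z.

As a check, the Euler characteristic is 5 − 9 + 6 = 2, which agrees with 1 − 0 + 1 = 2.
(K is a triangulation of the 2-sphere S^2.)

Hence the Betti numbers are b_0 = 1, b_1 = 0, b_2 = 1.

b_0 = 1, b_1 = 0, b_2 = 1.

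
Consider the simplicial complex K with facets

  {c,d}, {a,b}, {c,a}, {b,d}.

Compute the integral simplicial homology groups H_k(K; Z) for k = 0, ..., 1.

Take the total order a < b < c < d on the vertex set. Then K (dimension 1) consists of the simplices:

  0-simplices (4): a, b, c, d
  1-simplices (4): ab, ac, bd, cd

Hence C_0 ≅ Z^4, C_1 ≅ Z^4.

∂_1: C_1 → C_0 is given by ∂[p,q] = [q] − [p].
As a 4×4 matrix over Z this has rank 3, with invariant factors (1,1,1).

Computing H_k = (kernel of ∂_k) / (image of ∂_{k+1}):

  H_0: rank C_0 − rank ∂_1 = 4 − 3 = 1, and the invariant factors of ∂_1 are all 1, so H_0 = Z.
  H_1: rank ker ∂_1 − rank ∂_2 = (4 − 3) − 0 = 1, and there is no ∂_2, so H_1 = Z.

As a check, the Euler characteristic is 4 − 4 = 0, which agrees with 1 − 1 = 0.

H_0 = Z,  H_1 = Z.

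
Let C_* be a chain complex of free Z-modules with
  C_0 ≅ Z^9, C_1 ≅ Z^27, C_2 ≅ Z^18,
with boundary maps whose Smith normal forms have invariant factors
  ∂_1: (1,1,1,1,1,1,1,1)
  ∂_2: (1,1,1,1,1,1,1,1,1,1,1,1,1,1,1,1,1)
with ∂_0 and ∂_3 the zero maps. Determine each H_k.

H_0 = Z,  H_1 = Z^2,  H_2 = Z.

H_0: b_0 = 9 − 0 − 8 = 1; torsion from ∂_1 factors > 1: none. So H_0 = Z.
H_1: b_1 = 27 − 8 − 17 = 2; torsion from ∂_2 factors > 1: none. So H_1 = Z^2.
H_2: b_2 = 18 − 17 − 0 = 1; torsion from ∂_3 factors > 1: none. So H_2 = Z.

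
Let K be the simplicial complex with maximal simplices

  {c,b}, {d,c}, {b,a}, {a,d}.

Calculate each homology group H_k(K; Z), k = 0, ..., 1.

We work with the vertex ordering a < b < c < d. The simplices of K, each written with vertices in increasing order, are:

  0-simplices (4): a, b, c, d
  1-simplices (4): ab, ad, bc, cd

giving chain groups C_0 ≅ Z^4, C_1 ≅ Z^4.

∂_1: C_1 → C_0 is given by ∂[p,q] = [q] − [p]. For instance
  ∂ad = d − a.
The 4×4 boundary matrix has rank 3 and Smith normal form diag(1,1,1).

Reading off H_k = ker ∂_k / im ∂_{k+1}:

  H_0: rank C_0 − rank ∂_1 = 4 − 3 = 1, and the invariant factors of ∂_1 are all 1, so H_0 ≅ Z.
  H_1: rank ker ∂_1 − rank ∂_2 = (4 − 3) − 0 = 1, and there is no ∂_2, so H_1 ≅ Z.

(K is a triangulation of the circle S^1.)

H_0 = Z,  H_1 = Z.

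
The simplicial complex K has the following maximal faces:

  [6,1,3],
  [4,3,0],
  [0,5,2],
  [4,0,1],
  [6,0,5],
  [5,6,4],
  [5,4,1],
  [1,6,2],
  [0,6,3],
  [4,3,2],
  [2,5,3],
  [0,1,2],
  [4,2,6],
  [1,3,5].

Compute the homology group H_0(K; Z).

Order the vertices as 0 < 1 < 2 < 3 < 4 < 5 < 6. Listing each simplex with vertices in this order, K has dimension 2 with simplices:

  0-simplices (7): [0], [1], [2], [3], [4], [5], [6]
  1-simplices (21): [0,1], [0,2], [0,3], [0,4], [0,5], [0,6], [1,2], [1,3], [1,4], [1,5], [1,6], [2,3], [2,4], [2,5], [2,6], [3,4], [3,5], [3,6], [4,5], [4,6], [5,6]
  2-simplices (14): [0,1,2], [0,1,4], [0,2,5], [0,3,4], [0,3,6], [0,5,6], [1,2,6], [1,3,5], [1,3,6], [1,4,5], [2,3,4], [2,3,5], [2,4,6], [4,5,6]

giving chain groups C_0 ≅ Z^7, C_1 ≅ Z^21, C_2 ≅ Z^14.

Boundary ∂_1: C_1 → C_0 sends each edge [p,q] (with p < q) to q − p. For instance
  ∂[5,6] = [6] − [5].
The 7×21 boundary matrix has rank 6 and Smith normal form diag(1,1,1,1,1,1).

Boundary ∂_2: C_2 → C_1 acts by ∂[p,q,r] = [q,r] − [p,r] + [p,q]. For instance
  ∂[1,4,5] = [4,5] − [1,5] + [1,4],
  ∂[0,3,6] = [3,6] − [0,6] + [0,3].
The 21×14 boundary matrix has rank 13 and Smith normal form diag(1,1,1,1,1,1,1,1,1,1,1,1,1).

Computing H_k = (kernel of ∂_k) / (image of ∂_{k+1}):

  H_0: rank C_0 − rank ∂_1 = 7 − 6 = 1, and the invariant factors of ∂_1 are all 1, so H_0 ≅ Z.

H_0 ≅ Z.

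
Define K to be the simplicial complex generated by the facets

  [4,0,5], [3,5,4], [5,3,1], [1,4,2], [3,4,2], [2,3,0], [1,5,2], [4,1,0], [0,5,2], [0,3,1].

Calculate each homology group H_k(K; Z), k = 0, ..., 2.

K has 6 vertices, 15 edges, 10 triangles.
rank ∂_0 = 0, rank ∂_1 = 5 ⇒ b_0 = 6 − 0 − 5 = 1; all invariant factors of ∂_1 are 1 so no torsion. So H_0 = Z.
rank ∂_1 = 5, rank ∂_2 = 10 ⇒ b_1 = 15 − 5 − 10 = 0; ∂_2 has invariant factor(s) [2] giving torsion. So H_1 = Z/2.
rank ∂_2 = 10, rank ∂_3 = 0 ⇒ b_2 = 10 − 10 − 0 = 0. So H_2 = 0.

H_0 ≅ Z,  H_1 ≅ Z/2,  H_2 = 0.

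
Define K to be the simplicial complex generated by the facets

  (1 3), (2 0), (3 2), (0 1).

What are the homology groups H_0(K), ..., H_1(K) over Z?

H_0 ≅ Z,  H_1 ≅ Z.

We work with the vertex ordering 0 < 1 < 2 < 3. The simplices of K, each written with vertices in increasing order, are:

  0-simplices (4): [0], [1], [2], [3]
  1-simplices (4): [0,1], [0,2], [1,3], [2,3]

so the chain groups are C_0 ≅ Z^4, C_1 ≅ Z^4.

The boundary map ∂_1: C_1 → C_0 is given by ∂[p,q] = [q] − [p]. For instance
  ∂[1,3] = [3] − [1].
The 4×4 boundary matrix has rank 3 and Smith normal form diag(1,1,1).

Now H_k = ker ∂_k / im ∂_{k+1}, so:

  H_0: rank C_0 − rank ∂_1 = 4 − 3 = 1, and the invariant factors of ∂_1 are all 1, so H_0 = Z.
  H_1: rank ker ∂_1 − rank ∂_2 = (4 − 3) − 0 = 1, and there is no ∂_2, so H_1 = Z.

As a check, the Euler characteristic is 4 − 4 = 0, which agrees with 1 − 1 = 0.
(K is a triangulation of the circle S^1.)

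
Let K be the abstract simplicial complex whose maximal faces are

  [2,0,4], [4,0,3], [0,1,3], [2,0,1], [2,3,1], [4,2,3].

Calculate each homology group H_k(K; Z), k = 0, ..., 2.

H_0 ≅ Z,  H_1 = 0,  H_2 ≅ Z.

K has 5 vertices, 9 edges, 6 triangles.
rank ∂_0 = 0, rank ∂_1 = 4 ⇒ b_0 = 5 − 0 − 4 = 1; all invariant factors of ∂_1 are 1 so no torsion. So H_0 ≅ Z.
rank ∂_1 = 4, rank ∂_2 = 5 ⇒ b_1 = 9 − 4 − 5 = 0; all invariant factors of ∂_2 are 1 so no torsion. So H_1 ≅ 0.
rank ∂_2 = 5, rank ∂_3 = 0 ⇒ b_2 = 6 − 5 − 0 = 1. So H_2 ≅ Z.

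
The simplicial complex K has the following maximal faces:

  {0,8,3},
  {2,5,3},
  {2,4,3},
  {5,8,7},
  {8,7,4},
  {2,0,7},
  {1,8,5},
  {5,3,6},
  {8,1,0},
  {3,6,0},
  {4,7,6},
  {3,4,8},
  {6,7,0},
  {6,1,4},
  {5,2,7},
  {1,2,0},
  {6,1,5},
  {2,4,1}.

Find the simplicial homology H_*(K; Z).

We work with the vertex ordering 0 < 1 < 2 < 3 < 4 < 5 < 6 < 7 < 8. The simplices of K, each written with vertices in increasing order, are:

  0-simplices (9): [0], [1], [2], [3], [4], [5], [6], [7], [8]
  1-simplices (27): (27 of them)
  2-simplices (18): [0,1,2], [0,1,8], [0,2,7], [0,3,6], [0,3,8], [0,6,7], [1,2,4], [1,4,6], [1,5,6], [1,5,8], [2,3,4], [2,3,5], [2,5,7], [3,4,8], [3,5,6], [4,6,7], [4,7,8], [5,7,8]

Hence C_0 ≅ Z^9, C_1 ≅ Z^27, C_2 ≅ Z^18.

The boundary map ∂_1: C_1 → C_0 is given by ∂[p,q] = [q] − [p].
This gives a 9×27 integer matrix of rank 8; reducing to Smith normal form yields diagonal entries (1,1,1,1,1,1,1,1).

The boundary map ∂_2: C_2 → C_1 maps a triangle to the signed sum of its edges. For instance
  ∂[1,4,6] = [4,6] − [1,6] + [1,4],
  ∂[1,2,4] = [2,4] − [1,4] + [1,2].
The 27×18 boundary matrix has rank 17 and Smith normal form diag(1,1,1,1,1,1,1,1,1,1,1,1,1,1,1,1,1).

Computing H_k = (kernel of ∂_k) / (image of ∂_{k+1}):

  H_0: rank C_0 − rank ∂_1 = 9 − 8 = 1, and the invariant factors of ∂_1 are all 1, so H_0 ≅ Z.
  H_1: rank ker ∂_1 − rank ∂_2 = (27 − 8) − 17 = 2, and the invariant factors of ∂_2 are all 1, so H_1 ≅ Z^2.
  H_2: rank ker ∂_2 − rank ∂_3 = (18 − 17) − 0 = 1, and there is no ∂_3, so H_2 ≅ Z.

As a check, the Euler characteristic is 9 − 27 + 18 = 0, which agrees with 1 − 2 + 1 = 0.

H_0 ≅ Z,  H_1 ≅ Z^2,  H_2 ≅ Z.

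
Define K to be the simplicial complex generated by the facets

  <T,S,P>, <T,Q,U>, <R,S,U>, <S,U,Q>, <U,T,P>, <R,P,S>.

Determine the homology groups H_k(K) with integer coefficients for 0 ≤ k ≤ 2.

Order the vertices as P < Q < R < S < T < U. Listing each simplex with vertices in this order, K has dimension 2 with simplices:

  0-simplices (6): P, Q, R, S, T, U
  1-simplices (12): PR, PS, PT, PU, QS, QT, QU, RS, RU, ST, SU, TU
  2-simplices (6): PRS, PST, PTU, QSU, QTU, RSU

so the chain groups are C_0 ≅ Z^6, C_1 ≅ Z^12, C_2 ≅ Z^6.

The boundary map ∂_1: C_1 → C_0 is given by ∂[p,q] = [q] − [p].
The 6×12 boundary matrix has rank 5 and Smith normal form diag(1,1,1,1,1).

The boundary map ∂_2: C_2 → C_1 acts by ∂[p,q,r] = [q,r] − [p,r] + [p,q]. For instance
  ∂RSU = SU − RU + RS,
  ∂QTU = TU − QU + QT.
The resulting 12×6 matrix has rank 6, and its Smith normal form has invariant factors (1,1,1,1,1,1).

Reading off H_k = ker ∂_k / im ∂_{k+1}:

  H_0: rank C_0 − rank ∂_1 = 6 − 5 = 1, and the invariant factors of ∂_1 are all 1, so H_0 = Z.
  H_1: rank ker ∂_1 − rank ∂_2 = (12 − 5) − 6 = 1, and the invariant factors of ∂_2 are all 1, so H_1 = Z.
  H_2: rank ker ∂_2 − rank ∂_3 = (6 − 6) − 0 = 0, and there is no ∂_3, so H_2 = 0.

As a check, the Euler characteristic is 6 − 12 + 6 = 0, which agrees with 1 − 1 + 0 = 0.

H_0 ≅ Z,  H_1 ≅ Z,  H_2 = 0.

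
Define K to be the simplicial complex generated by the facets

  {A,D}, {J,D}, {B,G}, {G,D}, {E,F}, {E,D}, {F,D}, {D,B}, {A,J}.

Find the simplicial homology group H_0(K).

We work with the vertex ordering A < B < D < E < F < G < J. The simplices of K, each written with vertices in increasing order, are:

  0-simplices (7): A, B, D, E, F, G, J
  1-simplices (9): AD, AJ, BD, BG, DE, DF, DG, DJ, EF

giving chain groups C_0 ≅ Z^7, C_1 ≅ Z^9.

The boundary map ∂_1: C_1 → C_0 maps an edge to its endpoints' difference, ∂[p,q] = q − p. For instance
  ∂AD = D − A.
This gives a 7×9 integer matrix of rank 6; reducing to Smith normal form yields diagonal entries (1,1,1,1,1,1).

From H_k ≅ ker(∂_k) / im(∂_{k+1}) we obtain:

  H_0: rank C_0 − rank ∂_1 = 7 − 6 = 1, and the invariant factors of ∂_1 are all 1, so H_0 ≅ Z.

H_0 = Z.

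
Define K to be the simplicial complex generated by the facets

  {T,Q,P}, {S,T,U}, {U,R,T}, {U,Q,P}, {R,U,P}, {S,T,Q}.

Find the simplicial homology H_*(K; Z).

H_0 ≅ Z,  H_1 ≅ Z,  H_2 = 0.

We work with the vertex ordering P < Q < R < S < T < U. The simplices of K, each written with vertices in increasing order, are:

  0-simplices (6): P, Q, R, S, T, U
  1-simplices (12): PQ, PR, PT, PU, QS, QT, QU, RT, RU, ST, SU, TU
  2-simplices (6): PQT, PQU, PRU, QST, RTU, STU

Hence C_0 ≅ Z^6, C_1 ≅ Z^12, C_2 ≅ Z^6.

The boundary map ∂_1: C_1 → C_0 sends each edge [p,q] (with p < q) to q − p. For instance
  ∂PU = U − P.
This gives a 6×12 integer matrix of rank 5; reducing to Smith normal form yields diagonal entries (1,1,1,1,1).

The boundary map ∂_2: C_2 → C_1 sends each 2-simplex [p,q,r] to [q,r] − [p,r] + [p,q]. For instance
  ∂PQT = QT − PT + PQ,
  ∂QST = ST − QT + QS.
The 12×6 boundary matrix has rank 6 and Smith normal form diag(1,1,1,1,1,1).

Reading off H_k = ker ∂_k / im ∂_{k+1}:

  H_0: rank C_0 − rank ∂_1 = 6 − 5 = 1, and the invariant factors of ∂_1 are all 1, so H_0 = Z.
  H_1: rank ker ∂_1 − rank ∂_2 = (12 − 5) − 6 = 1, and the invariant factors of ∂_2 are all 1, so H_1 = Z.
  H_2: rank ker ∂_2 − rank ∂_3 = (6 − 6) − 0 = 0, and there is no ∂_3, so H_2 = 0.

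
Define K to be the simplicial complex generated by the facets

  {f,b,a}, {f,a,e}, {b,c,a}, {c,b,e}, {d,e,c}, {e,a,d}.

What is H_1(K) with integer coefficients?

H_1 ≅ Z.

Order the vertices as a < b < c < d < e < f. Listing each simplex with vertices in this order, K has dimension 2 with simplices:

  0-simplices (6): a, b, c, d, e, f
  1-simplices (12): ab, ac, ad, ae, af, bc, be, bf, cd, ce, de, ef
  2-simplices (6): abc, abf, ade, aef, bce, cde

so the chain groups are C_0 ≅ Z^6, C_1 ≅ Z^12, C_2 ≅ Z^6.

∂_1: C_1 → C_0 is given by ∂[p,q] = [q] − [p].
The 6×12 boundary matrix has rank 5 and Smith normal form diag(1,1,1,1,1).

Boundary ∂_2: C_2 → C_1 acts by ∂[p,q,r] = [q,r] − [p,r] + [p,q]. For instance
  ∂cde = de − ce + cd,
  ∂bce = ce − be + bc.
The resulting 12×6 matrix has rank 6, and its Smith normal form has invariant factors (1,1,1,1,1,1).

Computing H_k = (kernel of ∂_k) / (image of ∂_{k+1}):

  H_1: rank ker ∂_1 − rank ∂_2 = (12 − 5) − 6 = 1, and the invariant factors of ∂_2 are all 1, so H_1 ≅ Z.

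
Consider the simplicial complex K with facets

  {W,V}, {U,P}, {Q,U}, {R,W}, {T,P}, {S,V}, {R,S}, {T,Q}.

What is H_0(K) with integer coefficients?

Fix the vertex order P < Q < R < S < T < U < V < W and write every simplex with vertices in increasing order. Then dim K = 1 and the simplices of K are:

  0-simplices (8): P, Q, R, S, T, U, V, W
  1-simplices (8): PT, PU, QT, QU, RS, RW, SV, VW

so the chain groups are C_0 ≅ Z^8, C_1 ≅ Z^8.

Boundary ∂_1: C_1 → C_0 sends each edge [p,q] (with p < q) to q − p.
The 8×8 boundary matrix has rank 6 and Smith normal form diag(1,1,1,1,1,1).

Now H_k = ker ∂_k / im ∂_{k+1}, so:

  H_0: rank C_0 − rank ∂_1 = 8 − 6 = 2, and the invariant factors of ∂_1 are all 1, so H_0 = Z^2.

(K is a triangulation of the disjoint union of the circle S^1 and the circle S^1.)

H_0 = Z^2.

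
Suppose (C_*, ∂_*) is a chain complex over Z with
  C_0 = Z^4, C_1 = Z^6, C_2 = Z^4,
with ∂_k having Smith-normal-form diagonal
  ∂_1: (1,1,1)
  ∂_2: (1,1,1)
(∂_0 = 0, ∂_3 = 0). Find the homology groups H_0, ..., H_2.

H_0 = Z,  H_1 = 0,  H_2 = Z.

H_0: b_0 = 4 − 0 − 3 = 1; torsion from ∂_1 factors > 1: none. So H_0 = Z.
H_1: b_1 = 6 − 3 − 3 = 0; torsion from ∂_2 factors > 1: none. So H_1 = 0.
H_2: b_2 = 4 − 3 − 0 = 1; torsion from ∂_3 factors > 1: none. So H_2 = Z.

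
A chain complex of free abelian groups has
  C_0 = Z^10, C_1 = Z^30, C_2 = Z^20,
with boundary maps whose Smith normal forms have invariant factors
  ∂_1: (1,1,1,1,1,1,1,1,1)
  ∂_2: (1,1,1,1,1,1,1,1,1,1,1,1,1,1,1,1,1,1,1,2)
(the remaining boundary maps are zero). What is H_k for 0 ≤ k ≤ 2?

H_0 = Z,  H_1 = Z ⊕ Z_2,  H_2 = 0.

H_0: b_0 = 10 − 0 − 9 = 1; torsion from ∂_1 factors > 1: none. So H_0 = Z.
H_1: b_1 = 30 − 9 − 20 = 1; torsion from ∂_2 factors > 1: [2]. So H_1 = Z ⊕ Z_2.
H_2: b_2 = 20 − 20 − 0 = 0; torsion from ∂_3 factors > 1: none. So H_2 = 0.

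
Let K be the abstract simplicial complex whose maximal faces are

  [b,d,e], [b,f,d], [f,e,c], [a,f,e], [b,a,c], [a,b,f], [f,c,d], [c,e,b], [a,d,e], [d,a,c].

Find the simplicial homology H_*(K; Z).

K has 6 vertices, 15 edges, 10 triangles.
rank ∂_0 = 0, rank ∂_1 = 5 ⇒ b_0 = 6 − 0 − 5 = 1; all invariant factors of ∂_1 are 1 so no torsion. So H_0 ≅ Z.
rank ∂_1 = 5, rank ∂_2 = 10 ⇒ b_1 = 15 − 5 − 10 = 0; ∂_2 has invariant factor(s) [2] giving torsion. So H_1 ≅ Z/2.
rank ∂_2 = 10, rank ∂_3 = 0 ⇒ b_2 = 10 − 10 − 0 = 0. So H_2 ≅ 0.

H_0 ≅ Z,  H_1 ≅ Z/2,  H_2 = 0.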